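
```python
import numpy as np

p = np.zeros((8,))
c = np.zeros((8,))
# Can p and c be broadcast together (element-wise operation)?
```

Yes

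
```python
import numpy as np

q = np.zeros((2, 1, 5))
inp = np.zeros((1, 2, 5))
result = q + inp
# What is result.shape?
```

(2, 2, 5)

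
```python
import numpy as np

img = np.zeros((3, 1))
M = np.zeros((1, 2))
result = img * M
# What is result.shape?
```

(3, 2)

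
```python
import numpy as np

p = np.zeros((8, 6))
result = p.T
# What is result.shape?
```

(6, 8)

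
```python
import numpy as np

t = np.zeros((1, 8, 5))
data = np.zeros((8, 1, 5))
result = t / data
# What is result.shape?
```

(8, 8, 5)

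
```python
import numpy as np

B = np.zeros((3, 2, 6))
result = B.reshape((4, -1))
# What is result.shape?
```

(4, 9)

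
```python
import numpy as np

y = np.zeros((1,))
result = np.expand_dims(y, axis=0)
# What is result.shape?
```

(1, 1)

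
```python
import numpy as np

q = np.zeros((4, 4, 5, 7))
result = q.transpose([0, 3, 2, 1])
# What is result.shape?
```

(4, 7, 5, 4)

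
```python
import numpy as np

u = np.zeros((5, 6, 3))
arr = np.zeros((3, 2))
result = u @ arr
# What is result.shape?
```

(5, 6, 2)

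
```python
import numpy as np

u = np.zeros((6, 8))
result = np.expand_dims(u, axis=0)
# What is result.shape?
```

(1, 6, 8)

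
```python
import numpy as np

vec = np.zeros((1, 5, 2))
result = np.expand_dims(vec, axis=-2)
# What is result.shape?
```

(1, 5, 1, 2)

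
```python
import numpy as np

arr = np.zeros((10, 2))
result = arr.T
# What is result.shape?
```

(2, 10)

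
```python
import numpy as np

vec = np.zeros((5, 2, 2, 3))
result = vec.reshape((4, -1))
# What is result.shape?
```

(4, 15)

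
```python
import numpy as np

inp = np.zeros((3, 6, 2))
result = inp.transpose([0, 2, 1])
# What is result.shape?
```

(3, 2, 6)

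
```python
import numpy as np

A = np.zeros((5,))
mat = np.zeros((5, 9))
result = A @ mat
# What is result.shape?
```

(9,)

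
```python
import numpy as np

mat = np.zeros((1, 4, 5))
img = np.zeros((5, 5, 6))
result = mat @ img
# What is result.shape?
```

(5, 4, 6)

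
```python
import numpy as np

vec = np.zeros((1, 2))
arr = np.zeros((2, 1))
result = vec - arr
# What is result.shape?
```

(2, 2)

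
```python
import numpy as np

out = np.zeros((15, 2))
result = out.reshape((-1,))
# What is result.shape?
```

(30,)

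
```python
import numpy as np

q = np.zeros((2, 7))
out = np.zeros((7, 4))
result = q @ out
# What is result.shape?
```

(2, 4)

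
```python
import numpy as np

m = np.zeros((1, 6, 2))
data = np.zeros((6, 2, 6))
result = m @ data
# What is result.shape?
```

(6, 6, 6)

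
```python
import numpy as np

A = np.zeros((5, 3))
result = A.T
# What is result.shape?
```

(3, 5)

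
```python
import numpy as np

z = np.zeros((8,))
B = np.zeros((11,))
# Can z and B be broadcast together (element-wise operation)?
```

No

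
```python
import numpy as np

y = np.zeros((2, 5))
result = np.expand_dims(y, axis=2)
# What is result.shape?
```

(2, 5, 1)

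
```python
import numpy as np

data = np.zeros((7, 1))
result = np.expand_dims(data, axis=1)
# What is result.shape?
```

(7, 1, 1)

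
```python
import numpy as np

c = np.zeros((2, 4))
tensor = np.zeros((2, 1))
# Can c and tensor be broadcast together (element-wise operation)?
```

Yes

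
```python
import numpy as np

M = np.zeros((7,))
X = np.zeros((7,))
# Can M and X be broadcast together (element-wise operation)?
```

Yes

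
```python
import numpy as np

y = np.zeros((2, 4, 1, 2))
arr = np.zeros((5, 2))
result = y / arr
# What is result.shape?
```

(2, 4, 5, 2)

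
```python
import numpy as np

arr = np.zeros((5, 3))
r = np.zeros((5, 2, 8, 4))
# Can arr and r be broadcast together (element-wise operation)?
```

No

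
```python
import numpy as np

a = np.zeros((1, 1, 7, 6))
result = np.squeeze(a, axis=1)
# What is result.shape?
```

(1, 7, 6)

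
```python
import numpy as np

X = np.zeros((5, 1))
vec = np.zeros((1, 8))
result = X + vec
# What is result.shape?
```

(5, 8)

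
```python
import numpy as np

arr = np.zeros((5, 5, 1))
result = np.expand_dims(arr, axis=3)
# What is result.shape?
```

(5, 5, 1, 1)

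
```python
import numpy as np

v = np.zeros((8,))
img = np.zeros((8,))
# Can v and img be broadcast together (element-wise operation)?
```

Yes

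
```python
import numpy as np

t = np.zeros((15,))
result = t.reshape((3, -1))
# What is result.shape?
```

(3, 5)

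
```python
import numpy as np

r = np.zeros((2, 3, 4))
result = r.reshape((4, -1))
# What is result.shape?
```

(4, 6)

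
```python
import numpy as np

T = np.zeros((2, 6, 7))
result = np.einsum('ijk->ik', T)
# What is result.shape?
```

(2, 7)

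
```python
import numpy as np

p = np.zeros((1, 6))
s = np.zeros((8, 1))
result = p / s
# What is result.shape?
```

(8, 6)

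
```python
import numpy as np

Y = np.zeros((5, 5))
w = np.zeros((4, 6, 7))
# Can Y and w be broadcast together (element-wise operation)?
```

No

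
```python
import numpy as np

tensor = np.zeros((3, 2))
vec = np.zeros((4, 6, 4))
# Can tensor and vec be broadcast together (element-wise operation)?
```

No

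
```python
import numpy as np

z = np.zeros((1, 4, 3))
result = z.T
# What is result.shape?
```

(3, 4, 1)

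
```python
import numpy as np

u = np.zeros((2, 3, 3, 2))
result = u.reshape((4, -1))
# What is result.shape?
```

(4, 9)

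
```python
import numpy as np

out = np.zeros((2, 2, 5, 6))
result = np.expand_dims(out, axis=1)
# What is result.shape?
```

(2, 1, 2, 5, 6)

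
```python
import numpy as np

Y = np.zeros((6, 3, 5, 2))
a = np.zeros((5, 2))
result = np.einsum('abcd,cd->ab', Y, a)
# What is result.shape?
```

(6, 3)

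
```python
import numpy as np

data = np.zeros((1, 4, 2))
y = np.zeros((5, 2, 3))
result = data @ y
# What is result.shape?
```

(5, 4, 3)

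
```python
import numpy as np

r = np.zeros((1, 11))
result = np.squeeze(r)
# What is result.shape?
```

(11,)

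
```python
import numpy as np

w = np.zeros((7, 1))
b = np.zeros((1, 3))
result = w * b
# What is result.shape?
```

(7, 3)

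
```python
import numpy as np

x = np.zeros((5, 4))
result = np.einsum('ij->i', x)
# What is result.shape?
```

(5,)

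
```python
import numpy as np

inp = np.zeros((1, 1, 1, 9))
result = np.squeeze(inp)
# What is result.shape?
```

(9,)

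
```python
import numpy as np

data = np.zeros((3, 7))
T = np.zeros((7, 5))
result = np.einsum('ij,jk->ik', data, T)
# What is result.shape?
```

(3, 5)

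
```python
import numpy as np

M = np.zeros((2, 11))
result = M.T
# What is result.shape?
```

(11, 2)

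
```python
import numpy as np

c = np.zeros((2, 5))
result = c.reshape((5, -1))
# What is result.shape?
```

(5, 2)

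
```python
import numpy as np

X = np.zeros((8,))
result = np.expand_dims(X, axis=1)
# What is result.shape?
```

(8, 1)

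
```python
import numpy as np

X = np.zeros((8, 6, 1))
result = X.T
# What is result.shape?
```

(1, 6, 8)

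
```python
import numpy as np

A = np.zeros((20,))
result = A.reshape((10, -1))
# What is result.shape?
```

(10, 2)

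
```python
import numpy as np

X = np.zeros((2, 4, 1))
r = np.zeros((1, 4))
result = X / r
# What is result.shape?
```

(2, 4, 4)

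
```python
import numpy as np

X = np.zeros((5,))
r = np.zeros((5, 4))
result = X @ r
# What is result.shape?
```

(4,)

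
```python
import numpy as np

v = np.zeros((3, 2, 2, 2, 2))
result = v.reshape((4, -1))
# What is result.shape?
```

(4, 12)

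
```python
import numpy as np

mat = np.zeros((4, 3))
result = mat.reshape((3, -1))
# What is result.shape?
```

(3, 4)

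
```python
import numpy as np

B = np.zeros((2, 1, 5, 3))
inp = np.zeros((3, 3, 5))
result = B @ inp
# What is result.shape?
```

(2, 3, 5, 5)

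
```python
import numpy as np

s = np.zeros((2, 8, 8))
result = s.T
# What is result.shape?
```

(8, 8, 2)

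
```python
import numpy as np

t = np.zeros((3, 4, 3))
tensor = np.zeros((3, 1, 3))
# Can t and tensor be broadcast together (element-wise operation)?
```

Yes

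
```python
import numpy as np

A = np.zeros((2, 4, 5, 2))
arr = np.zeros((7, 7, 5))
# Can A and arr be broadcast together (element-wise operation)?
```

No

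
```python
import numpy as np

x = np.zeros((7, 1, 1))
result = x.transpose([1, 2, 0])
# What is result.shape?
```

(1, 1, 7)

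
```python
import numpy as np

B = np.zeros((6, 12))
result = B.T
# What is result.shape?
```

(12, 6)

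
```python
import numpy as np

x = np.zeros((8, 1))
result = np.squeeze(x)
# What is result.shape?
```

(8,)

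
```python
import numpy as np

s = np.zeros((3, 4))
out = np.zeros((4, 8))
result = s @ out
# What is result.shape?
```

(3, 8)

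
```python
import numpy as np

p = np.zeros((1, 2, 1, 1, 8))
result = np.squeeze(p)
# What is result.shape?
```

(2, 8)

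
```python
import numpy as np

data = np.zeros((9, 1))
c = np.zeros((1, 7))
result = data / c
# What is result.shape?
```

(9, 7)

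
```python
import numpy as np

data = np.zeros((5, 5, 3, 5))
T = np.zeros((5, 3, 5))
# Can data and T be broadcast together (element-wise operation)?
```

Yes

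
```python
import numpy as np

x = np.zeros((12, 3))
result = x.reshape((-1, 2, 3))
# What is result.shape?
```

(6, 2, 3)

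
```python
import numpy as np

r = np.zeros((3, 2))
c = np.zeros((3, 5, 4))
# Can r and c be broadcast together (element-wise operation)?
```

No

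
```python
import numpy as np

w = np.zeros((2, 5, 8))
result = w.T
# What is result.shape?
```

(8, 5, 2)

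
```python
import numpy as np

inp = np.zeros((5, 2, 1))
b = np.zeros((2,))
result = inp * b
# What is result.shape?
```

(5, 2, 2)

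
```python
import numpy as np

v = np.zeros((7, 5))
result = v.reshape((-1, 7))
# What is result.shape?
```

(5, 7)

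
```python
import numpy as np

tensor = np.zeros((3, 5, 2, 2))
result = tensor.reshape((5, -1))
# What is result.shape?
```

(5, 12)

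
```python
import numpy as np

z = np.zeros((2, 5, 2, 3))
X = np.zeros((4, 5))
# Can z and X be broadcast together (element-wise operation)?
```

No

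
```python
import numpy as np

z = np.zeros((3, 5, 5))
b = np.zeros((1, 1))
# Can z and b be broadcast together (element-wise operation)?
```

Yes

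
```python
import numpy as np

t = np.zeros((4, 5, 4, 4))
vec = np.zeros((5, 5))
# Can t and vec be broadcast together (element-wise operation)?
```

No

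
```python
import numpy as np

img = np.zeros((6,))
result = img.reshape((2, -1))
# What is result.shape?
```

(2, 3)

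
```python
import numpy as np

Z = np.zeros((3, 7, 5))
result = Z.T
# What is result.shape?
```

(5, 7, 3)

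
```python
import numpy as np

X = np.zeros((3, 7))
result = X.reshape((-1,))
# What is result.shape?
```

(21,)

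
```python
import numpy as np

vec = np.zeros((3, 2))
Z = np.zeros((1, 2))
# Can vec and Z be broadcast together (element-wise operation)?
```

Yes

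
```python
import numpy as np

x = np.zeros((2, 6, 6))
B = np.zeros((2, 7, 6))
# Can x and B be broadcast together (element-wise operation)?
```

No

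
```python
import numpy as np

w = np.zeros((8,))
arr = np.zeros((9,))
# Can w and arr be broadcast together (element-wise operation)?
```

No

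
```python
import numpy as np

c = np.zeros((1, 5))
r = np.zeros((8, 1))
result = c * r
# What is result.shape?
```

(8, 5)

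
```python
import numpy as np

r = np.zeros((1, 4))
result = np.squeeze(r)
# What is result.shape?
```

(4,)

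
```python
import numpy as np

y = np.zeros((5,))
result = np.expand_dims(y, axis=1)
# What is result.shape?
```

(5, 1)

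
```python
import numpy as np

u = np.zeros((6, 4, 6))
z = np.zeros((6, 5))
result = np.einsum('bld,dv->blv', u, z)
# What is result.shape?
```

(6, 4, 5)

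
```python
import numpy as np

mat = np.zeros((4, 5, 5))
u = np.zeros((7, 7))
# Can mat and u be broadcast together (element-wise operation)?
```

No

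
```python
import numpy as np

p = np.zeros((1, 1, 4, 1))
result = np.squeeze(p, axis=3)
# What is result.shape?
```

(1, 1, 4)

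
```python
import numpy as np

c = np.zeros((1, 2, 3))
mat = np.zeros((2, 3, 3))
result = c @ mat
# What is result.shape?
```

(2, 2, 3)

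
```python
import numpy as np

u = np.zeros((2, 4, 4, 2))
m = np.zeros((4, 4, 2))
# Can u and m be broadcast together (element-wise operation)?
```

Yes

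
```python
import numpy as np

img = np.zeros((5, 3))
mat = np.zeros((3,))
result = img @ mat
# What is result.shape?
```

(5,)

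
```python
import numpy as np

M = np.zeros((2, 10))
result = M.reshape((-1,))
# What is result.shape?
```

(20,)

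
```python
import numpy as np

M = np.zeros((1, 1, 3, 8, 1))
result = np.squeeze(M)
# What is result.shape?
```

(3, 8)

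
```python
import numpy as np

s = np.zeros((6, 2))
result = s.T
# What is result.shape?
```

(2, 6)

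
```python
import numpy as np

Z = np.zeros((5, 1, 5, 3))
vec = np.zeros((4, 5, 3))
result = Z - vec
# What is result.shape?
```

(5, 4, 5, 3)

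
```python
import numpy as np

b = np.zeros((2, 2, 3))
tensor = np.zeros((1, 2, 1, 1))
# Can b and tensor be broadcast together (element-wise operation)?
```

Yes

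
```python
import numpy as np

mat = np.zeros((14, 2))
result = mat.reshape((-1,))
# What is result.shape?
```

(28,)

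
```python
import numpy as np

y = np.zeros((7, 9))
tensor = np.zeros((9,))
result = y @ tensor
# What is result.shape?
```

(7,)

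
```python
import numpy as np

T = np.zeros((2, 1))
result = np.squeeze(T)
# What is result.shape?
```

(2,)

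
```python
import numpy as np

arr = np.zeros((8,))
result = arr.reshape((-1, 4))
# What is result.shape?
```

(2, 4)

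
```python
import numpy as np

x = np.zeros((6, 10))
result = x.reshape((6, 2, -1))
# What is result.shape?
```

(6, 2, 5)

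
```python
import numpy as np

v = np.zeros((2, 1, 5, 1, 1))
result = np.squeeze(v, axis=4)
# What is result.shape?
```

(2, 1, 5, 1)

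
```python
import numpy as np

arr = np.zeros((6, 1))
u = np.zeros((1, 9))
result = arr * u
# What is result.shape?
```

(6, 9)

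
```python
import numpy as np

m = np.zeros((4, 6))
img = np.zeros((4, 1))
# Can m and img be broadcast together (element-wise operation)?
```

Yes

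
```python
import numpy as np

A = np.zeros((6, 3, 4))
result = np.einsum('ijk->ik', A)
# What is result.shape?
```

(6, 4)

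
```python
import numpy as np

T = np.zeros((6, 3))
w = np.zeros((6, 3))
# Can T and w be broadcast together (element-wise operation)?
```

Yes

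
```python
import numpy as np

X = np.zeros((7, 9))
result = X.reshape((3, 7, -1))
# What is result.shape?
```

(3, 7, 3)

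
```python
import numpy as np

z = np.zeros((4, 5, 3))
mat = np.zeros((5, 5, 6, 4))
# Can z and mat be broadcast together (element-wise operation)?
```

No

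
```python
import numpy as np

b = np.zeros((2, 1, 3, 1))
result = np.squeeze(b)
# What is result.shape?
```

(2, 3)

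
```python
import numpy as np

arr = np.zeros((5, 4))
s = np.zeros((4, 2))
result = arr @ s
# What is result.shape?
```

(5, 2)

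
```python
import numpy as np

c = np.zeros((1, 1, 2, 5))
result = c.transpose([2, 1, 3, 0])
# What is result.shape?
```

(2, 1, 5, 1)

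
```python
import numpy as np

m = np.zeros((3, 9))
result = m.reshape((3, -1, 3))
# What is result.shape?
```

(3, 3, 3)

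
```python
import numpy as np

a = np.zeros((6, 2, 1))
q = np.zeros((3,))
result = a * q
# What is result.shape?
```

(6, 2, 3)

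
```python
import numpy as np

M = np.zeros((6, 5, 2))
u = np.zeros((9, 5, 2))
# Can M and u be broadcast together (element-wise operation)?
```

No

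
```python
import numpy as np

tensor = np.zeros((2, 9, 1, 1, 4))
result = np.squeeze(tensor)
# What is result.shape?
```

(2, 9, 4)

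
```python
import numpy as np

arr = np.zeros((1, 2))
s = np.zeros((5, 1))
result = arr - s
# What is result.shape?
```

(5, 2)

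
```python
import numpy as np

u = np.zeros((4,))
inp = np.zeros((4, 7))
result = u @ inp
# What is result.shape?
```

(7,)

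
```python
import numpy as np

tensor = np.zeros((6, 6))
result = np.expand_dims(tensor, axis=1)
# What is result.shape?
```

(6, 1, 6)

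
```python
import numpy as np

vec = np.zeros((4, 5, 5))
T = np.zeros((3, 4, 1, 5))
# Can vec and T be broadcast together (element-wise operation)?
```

Yes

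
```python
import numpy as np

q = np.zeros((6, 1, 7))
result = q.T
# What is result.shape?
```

(7, 1, 6)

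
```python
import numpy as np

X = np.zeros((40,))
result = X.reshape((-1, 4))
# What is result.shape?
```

(10, 4)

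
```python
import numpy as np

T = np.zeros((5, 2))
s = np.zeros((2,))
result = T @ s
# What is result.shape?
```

(5,)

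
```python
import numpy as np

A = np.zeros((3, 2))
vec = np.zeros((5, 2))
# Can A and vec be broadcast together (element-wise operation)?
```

No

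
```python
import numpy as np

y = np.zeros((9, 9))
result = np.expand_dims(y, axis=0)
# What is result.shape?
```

(1, 9, 9)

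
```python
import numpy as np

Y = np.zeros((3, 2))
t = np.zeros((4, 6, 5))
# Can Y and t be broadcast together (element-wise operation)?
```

No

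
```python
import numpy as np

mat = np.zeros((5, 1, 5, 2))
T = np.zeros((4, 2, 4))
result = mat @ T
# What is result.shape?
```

(5, 4, 5, 4)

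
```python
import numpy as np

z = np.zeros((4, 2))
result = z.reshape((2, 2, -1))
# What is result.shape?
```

(2, 2, 2)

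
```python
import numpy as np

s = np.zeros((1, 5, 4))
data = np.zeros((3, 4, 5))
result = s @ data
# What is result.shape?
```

(3, 5, 5)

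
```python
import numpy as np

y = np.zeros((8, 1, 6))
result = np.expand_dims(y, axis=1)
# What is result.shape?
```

(8, 1, 1, 6)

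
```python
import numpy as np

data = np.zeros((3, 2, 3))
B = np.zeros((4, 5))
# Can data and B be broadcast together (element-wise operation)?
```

No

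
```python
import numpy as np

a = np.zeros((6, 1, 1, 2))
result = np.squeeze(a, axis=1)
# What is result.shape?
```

(6, 1, 2)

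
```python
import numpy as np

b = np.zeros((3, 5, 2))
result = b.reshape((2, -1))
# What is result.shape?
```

(2, 15)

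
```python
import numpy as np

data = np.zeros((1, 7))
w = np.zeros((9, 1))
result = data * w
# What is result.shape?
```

(9, 7)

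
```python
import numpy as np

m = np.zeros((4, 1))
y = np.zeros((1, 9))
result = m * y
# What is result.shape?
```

(4, 9)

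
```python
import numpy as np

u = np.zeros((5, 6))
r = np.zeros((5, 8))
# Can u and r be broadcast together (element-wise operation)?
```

No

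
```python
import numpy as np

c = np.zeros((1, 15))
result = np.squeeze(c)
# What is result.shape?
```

(15,)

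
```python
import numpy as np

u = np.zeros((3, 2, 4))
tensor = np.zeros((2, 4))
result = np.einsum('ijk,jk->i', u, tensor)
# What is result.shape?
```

(3,)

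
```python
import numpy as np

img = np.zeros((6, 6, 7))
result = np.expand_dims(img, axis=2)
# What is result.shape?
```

(6, 6, 1, 7)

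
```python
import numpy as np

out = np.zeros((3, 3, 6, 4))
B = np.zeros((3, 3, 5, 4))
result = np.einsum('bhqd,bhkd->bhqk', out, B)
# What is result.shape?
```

(3, 3, 6, 5)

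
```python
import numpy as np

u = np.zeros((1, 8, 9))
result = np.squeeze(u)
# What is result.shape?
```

(8, 9)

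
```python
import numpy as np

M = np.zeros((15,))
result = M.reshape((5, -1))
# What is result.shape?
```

(5, 3)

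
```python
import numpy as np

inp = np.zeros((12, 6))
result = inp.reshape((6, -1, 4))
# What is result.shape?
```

(6, 3, 4)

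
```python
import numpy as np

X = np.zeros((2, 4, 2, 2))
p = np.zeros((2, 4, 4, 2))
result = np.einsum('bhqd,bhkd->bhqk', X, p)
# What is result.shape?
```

(2, 4, 2, 4)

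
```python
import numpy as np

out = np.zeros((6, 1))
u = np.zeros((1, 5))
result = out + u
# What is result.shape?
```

(6, 5)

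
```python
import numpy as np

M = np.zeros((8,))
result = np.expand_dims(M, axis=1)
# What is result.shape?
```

(8, 1)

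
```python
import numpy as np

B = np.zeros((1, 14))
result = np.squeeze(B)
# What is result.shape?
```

(14,)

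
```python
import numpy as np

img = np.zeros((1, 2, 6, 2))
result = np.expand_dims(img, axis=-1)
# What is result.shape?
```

(1, 2, 6, 2, 1)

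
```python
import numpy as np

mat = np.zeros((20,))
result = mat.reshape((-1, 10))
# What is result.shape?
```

(2, 10)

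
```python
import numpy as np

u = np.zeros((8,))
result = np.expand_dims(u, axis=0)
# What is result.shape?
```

(1, 8)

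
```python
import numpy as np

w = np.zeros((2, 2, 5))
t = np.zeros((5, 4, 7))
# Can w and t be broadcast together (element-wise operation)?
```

No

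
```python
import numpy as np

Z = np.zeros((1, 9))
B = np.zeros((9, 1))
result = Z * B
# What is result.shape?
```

(9, 9)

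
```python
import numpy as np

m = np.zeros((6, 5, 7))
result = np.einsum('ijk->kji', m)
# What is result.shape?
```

(7, 5, 6)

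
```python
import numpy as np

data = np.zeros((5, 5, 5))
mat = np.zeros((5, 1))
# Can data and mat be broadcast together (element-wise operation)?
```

Yes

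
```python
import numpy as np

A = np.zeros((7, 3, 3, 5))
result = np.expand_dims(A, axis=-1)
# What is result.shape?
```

(7, 3, 3, 5, 1)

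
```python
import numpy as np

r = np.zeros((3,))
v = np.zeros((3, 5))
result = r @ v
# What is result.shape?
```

(5,)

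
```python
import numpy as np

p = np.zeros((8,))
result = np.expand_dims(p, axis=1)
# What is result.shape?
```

(8, 1)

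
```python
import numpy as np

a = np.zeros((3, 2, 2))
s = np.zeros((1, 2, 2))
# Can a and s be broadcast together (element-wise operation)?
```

Yes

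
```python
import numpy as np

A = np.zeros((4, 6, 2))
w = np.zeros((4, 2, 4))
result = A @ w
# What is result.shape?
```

(4, 6, 4)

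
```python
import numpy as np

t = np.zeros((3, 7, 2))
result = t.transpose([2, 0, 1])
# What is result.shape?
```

(2, 3, 7)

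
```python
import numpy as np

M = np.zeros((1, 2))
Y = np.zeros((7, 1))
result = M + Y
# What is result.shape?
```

(7, 2)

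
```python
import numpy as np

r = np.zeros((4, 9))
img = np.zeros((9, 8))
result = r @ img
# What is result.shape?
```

(4, 8)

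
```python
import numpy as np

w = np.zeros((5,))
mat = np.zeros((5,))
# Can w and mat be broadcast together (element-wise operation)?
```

Yes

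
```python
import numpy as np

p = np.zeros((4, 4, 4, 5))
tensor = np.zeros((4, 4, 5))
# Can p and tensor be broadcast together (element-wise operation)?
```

Yes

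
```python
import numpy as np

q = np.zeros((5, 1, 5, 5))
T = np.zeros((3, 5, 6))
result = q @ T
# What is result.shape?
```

(5, 3, 5, 6)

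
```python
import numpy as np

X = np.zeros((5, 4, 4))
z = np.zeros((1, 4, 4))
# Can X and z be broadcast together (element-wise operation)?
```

Yes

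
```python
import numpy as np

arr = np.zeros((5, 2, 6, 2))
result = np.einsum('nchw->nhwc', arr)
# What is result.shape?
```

(5, 6, 2, 2)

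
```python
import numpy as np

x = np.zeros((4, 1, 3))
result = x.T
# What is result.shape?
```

(3, 1, 4)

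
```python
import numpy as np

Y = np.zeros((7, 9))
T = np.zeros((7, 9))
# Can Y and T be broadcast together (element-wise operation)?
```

Yes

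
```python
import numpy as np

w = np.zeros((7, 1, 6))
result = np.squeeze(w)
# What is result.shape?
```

(7, 6)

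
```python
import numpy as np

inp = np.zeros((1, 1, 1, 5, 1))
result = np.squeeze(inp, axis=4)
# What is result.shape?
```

(1, 1, 1, 5)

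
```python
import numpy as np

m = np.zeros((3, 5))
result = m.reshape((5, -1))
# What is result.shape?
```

(5, 3)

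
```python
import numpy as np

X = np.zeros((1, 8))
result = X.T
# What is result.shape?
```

(8, 1)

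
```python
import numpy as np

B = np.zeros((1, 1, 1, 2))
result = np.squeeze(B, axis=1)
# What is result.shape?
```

(1, 1, 2)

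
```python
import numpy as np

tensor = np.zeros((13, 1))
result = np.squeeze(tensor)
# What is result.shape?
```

(13,)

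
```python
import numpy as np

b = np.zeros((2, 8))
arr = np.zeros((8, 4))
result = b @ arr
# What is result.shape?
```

(2, 4)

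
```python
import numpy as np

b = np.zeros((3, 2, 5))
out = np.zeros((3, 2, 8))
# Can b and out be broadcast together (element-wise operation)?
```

No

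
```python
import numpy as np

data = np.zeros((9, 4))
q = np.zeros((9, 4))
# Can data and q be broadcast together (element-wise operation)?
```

Yes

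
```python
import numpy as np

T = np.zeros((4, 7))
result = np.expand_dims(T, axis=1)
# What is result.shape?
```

(4, 1, 7)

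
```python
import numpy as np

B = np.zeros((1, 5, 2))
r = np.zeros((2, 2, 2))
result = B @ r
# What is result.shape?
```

(2, 5, 2)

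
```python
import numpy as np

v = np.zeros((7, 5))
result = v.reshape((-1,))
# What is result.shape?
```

(35,)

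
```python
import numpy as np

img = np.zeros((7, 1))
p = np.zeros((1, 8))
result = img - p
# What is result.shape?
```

(7, 8)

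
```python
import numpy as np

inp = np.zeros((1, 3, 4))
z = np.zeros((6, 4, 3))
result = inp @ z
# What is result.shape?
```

(6, 3, 3)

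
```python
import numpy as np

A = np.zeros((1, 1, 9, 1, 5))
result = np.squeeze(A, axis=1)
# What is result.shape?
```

(1, 9, 1, 5)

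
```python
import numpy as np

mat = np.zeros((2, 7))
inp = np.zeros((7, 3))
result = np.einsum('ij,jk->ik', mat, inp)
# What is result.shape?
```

(2, 3)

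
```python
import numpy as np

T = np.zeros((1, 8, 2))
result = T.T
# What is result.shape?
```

(2, 8, 1)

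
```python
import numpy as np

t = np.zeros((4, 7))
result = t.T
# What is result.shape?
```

(7, 4)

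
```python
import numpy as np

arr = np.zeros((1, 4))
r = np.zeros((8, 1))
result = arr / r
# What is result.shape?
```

(8, 4)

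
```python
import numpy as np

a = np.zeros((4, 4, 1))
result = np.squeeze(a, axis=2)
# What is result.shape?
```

(4, 4)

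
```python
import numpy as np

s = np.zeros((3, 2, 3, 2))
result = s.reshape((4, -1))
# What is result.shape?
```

(4, 9)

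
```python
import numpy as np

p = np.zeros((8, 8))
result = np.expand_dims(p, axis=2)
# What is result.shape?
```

(8, 8, 1)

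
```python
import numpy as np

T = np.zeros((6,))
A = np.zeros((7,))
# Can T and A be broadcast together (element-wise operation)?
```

No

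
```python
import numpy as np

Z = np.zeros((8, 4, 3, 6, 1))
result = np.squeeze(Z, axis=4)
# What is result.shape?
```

(8, 4, 3, 6)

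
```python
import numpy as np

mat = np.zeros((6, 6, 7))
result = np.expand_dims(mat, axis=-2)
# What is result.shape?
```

(6, 6, 1, 7)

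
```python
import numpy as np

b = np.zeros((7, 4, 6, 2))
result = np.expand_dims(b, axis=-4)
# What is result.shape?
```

(7, 1, 4, 6, 2)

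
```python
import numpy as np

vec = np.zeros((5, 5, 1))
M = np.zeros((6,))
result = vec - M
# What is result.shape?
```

(5, 5, 6)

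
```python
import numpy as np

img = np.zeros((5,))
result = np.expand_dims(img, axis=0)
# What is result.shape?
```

(1, 5)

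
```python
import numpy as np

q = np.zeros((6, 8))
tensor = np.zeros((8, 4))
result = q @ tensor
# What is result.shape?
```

(6, 4)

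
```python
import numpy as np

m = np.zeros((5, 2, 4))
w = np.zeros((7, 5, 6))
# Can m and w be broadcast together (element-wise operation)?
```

No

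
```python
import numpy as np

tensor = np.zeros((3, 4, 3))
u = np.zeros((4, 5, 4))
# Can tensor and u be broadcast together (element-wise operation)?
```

No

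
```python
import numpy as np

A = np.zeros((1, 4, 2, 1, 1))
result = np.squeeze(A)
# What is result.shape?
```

(4, 2)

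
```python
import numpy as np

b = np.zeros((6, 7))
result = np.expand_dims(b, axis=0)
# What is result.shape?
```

(1, 6, 7)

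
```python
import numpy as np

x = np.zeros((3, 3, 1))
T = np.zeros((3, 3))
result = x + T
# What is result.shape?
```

(3, 3, 3)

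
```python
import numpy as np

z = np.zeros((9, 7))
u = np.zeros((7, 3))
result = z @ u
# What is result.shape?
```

(9, 3)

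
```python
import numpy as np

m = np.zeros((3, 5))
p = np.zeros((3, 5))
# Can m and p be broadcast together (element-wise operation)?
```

Yes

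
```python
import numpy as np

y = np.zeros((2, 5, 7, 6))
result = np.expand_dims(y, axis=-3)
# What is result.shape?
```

(2, 5, 1, 7, 6)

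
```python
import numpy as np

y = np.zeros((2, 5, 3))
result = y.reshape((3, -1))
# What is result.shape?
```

(3, 10)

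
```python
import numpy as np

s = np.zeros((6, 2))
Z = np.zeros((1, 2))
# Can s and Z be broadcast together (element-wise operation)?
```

Yes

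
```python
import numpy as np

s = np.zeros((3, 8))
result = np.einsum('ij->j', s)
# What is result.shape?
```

(8,)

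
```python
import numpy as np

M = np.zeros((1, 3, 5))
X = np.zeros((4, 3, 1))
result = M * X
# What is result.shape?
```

(4, 3, 5)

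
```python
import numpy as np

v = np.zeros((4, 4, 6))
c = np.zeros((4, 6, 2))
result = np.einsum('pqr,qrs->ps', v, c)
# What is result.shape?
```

(4, 2)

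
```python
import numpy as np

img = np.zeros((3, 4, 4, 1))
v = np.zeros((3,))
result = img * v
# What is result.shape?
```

(3, 4, 4, 3)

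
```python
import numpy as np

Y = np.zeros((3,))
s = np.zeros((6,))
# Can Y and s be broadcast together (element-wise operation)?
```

No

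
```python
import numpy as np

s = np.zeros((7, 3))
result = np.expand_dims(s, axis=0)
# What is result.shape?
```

(1, 7, 3)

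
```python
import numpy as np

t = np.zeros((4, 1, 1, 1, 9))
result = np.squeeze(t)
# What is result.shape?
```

(4, 9)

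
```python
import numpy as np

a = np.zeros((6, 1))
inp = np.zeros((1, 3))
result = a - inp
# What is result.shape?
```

(6, 3)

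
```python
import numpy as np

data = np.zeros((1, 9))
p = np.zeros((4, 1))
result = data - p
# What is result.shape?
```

(4, 9)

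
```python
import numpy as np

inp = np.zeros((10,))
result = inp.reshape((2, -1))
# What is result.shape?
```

(2, 5)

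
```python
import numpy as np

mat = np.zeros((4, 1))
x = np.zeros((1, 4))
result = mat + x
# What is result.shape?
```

(4, 4)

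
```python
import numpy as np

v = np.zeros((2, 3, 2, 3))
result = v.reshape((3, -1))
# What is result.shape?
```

(3, 12)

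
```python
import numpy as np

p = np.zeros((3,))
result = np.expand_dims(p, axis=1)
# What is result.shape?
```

(3, 1)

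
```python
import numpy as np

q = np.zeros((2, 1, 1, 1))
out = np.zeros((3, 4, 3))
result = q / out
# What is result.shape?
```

(2, 3, 4, 3)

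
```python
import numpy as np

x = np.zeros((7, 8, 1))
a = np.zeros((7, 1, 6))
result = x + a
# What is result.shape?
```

(7, 8, 6)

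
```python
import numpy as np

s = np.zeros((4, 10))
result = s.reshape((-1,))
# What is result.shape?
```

(40,)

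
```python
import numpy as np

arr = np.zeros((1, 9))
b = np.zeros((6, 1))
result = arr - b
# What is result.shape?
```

(6, 9)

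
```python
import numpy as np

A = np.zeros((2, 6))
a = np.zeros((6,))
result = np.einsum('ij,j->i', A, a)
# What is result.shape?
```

(2,)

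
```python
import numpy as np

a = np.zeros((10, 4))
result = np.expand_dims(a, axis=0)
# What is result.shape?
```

(1, 10, 4)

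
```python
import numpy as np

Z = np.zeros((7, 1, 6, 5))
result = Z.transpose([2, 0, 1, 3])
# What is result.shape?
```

(6, 7, 1, 5)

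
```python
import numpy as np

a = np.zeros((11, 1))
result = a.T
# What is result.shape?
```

(1, 11)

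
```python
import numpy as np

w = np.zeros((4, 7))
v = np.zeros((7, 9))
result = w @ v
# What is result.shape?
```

(4, 9)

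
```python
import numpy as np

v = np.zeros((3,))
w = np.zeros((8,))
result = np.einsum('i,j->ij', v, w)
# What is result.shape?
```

(3, 8)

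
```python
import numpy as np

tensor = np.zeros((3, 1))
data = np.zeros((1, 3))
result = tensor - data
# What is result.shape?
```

(3, 3)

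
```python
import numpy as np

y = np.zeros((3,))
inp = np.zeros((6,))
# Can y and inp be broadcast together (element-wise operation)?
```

No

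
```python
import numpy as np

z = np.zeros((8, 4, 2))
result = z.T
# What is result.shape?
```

(2, 4, 8)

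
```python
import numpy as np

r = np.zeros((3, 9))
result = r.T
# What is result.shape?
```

(9, 3)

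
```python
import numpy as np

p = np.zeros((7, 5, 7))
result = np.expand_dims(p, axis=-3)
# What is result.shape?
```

(7, 1, 5, 7)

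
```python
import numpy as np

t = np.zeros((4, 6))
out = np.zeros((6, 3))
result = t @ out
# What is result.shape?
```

(4, 3)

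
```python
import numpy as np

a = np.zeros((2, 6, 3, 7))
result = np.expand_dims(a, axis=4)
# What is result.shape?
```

(2, 6, 3, 7, 1)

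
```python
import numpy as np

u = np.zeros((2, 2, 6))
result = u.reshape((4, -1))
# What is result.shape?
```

(4, 6)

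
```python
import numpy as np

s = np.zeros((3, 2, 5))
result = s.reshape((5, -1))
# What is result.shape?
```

(5, 6)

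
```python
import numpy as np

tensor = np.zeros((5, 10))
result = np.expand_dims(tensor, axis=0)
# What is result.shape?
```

(1, 5, 10)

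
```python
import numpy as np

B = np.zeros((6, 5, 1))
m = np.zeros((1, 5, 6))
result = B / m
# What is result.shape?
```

(6, 5, 6)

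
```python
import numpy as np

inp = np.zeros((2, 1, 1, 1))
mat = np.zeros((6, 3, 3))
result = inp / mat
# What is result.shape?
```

(2, 6, 3, 3)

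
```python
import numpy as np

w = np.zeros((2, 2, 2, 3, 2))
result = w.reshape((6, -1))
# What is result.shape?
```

(6, 8)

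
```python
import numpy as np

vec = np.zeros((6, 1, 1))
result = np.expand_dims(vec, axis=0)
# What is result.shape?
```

(1, 6, 1, 1)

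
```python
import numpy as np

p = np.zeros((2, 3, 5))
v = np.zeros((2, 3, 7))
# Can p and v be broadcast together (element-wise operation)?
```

No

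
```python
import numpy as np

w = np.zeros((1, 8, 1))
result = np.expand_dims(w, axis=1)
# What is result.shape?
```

(1, 1, 8, 1)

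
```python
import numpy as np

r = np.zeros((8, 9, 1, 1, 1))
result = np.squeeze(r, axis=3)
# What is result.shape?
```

(8, 9, 1, 1)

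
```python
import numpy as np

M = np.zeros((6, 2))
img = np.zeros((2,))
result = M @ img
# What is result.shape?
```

(6,)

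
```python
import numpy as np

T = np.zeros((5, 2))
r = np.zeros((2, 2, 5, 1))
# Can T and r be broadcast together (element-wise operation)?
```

Yes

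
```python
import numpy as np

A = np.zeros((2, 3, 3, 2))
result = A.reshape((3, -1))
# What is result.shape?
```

(3, 12)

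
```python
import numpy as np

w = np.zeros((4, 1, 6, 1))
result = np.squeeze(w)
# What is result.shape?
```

(4, 6)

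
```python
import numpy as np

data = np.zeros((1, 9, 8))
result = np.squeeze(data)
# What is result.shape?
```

(9, 8)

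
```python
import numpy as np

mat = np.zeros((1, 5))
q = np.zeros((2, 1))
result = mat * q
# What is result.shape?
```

(2, 5)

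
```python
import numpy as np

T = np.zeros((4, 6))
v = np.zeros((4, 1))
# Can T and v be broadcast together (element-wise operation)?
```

Yes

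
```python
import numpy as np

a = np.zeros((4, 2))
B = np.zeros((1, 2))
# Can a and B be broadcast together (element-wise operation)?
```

Yes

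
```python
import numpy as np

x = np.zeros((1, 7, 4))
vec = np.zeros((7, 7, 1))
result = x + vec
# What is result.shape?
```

(7, 7, 4)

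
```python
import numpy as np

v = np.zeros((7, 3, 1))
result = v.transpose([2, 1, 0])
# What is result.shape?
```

(1, 3, 7)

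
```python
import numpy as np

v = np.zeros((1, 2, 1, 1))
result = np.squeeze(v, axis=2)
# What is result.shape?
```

(1, 2, 1)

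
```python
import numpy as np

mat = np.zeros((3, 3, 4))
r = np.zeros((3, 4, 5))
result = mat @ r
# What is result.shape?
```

(3, 3, 5)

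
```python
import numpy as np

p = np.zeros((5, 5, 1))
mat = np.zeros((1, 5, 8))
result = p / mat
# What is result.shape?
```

(5, 5, 8)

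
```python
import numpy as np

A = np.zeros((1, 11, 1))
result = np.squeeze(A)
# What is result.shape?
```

(11,)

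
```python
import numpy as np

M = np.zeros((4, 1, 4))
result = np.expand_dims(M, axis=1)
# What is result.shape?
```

(4, 1, 1, 4)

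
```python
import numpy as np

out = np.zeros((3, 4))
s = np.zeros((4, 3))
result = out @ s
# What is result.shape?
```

(3, 3)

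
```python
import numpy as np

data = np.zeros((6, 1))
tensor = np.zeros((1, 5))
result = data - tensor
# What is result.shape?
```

(6, 5)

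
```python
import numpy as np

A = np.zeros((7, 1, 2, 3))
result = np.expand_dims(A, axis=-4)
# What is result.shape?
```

(7, 1, 1, 2, 3)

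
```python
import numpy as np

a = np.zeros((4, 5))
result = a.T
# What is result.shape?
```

(5, 4)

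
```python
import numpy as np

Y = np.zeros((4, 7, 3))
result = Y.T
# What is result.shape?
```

(3, 7, 4)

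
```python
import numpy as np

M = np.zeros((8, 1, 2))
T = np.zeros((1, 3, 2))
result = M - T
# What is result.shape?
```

(8, 3, 2)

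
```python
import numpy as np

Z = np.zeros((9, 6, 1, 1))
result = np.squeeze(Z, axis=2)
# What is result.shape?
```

(9, 6, 1)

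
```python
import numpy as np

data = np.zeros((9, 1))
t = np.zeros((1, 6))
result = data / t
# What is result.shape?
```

(9, 6)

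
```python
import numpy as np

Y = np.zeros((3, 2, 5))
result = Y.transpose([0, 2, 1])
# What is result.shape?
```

(3, 5, 2)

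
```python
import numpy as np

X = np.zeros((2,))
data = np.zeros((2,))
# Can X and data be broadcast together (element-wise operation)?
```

Yes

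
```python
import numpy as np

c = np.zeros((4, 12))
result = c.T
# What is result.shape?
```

(12, 4)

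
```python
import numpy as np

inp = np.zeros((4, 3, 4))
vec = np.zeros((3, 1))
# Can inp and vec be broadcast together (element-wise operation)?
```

Yes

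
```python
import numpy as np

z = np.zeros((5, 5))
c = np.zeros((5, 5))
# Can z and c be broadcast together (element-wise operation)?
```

Yes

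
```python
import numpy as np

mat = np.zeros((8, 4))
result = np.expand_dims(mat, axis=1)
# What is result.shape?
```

(8, 1, 4)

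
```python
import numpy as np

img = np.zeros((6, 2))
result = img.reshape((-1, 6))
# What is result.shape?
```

(2, 6)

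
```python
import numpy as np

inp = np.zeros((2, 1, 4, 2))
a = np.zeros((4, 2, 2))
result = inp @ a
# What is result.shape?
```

(2, 4, 4, 2)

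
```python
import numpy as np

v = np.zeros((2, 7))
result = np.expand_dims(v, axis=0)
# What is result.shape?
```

(1, 2, 7)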